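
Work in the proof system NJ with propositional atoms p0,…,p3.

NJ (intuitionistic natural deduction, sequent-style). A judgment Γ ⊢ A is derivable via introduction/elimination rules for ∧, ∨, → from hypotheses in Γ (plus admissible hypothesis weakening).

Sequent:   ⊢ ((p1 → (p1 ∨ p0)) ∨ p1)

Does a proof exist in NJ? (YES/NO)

Proof tree:
[∨I₁]  ⊢ ((p1 → (p1 ∨ p0)) ∨ p1)
  [→I]  ⊢ (p1 → (p1 ∨ p0))
    [∨I₁] p1 ⊢ (p1 ∨ p0)
      [Ax] p1 ⊢ p1

Result: YES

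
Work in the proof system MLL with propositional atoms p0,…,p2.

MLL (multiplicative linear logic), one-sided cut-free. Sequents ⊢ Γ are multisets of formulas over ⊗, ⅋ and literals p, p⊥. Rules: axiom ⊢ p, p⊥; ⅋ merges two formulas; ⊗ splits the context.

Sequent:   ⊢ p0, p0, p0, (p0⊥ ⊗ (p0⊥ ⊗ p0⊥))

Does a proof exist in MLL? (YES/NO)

Derivation trace:
[⊗]  ⊢ p0, p0, p0, (p0⊥ ⊗ (p0⊥ ⊗ p0⊥))
  [Ax]  ⊢ p0, p0⊥
  [⊗]  ⊢ p0, p0, (p0⊥ ⊗ p0⊥)
    [Ax]  ⊢ p0, p0⊥
    [Ax]  ⊢ p0, p0⊥

Result: YES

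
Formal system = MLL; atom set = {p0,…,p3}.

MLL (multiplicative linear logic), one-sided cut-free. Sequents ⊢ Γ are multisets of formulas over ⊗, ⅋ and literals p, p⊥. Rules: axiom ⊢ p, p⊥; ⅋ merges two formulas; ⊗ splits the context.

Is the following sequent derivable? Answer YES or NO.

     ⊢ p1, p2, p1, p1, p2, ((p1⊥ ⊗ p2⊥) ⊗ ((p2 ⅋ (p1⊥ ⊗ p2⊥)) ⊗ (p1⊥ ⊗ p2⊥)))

Derivation (root first):
[⊗]  ⊢ p1, p2, p1, p1, p2, ((p1⊥ ⊗ p2⊥) ⊗ ((p2 ⅋ (p1⊥ ⊗ p2⊥)) ⊗ (p1⊥ ⊗ p2⊥)))
  [⊗]  ⊢ p1, p2, (p1⊥ ⊗ p2⊥)
    [Ax]  ⊢ p1, p1⊥
    [Ax]  ⊢ p2, p2⊥
  [⊗]  ⊢ p1, p1, p2, ((p2 ⅋ (p1⊥ ⊗ p2⊥)) ⊗ (p1⊥ ⊗ p2⊥))
    [⅋]  ⊢ p1, (p2 ⅋ (p1⊥ ⊗ p2⊥))
      [⊗]  ⊢ p1, p2, (p1⊥ ⊗ p2⊥)
        [Ax]  ⊢ p1, p1⊥
        [Ax]  ⊢ p2, p2⊥
    [⊗]  ⊢ p1, p2, (p1⊥ ⊗ p2⊥)
      [Ax]  ⊢ p1, p1⊥
      [Ax]  ⊢ p2, p2⊥

Result: YES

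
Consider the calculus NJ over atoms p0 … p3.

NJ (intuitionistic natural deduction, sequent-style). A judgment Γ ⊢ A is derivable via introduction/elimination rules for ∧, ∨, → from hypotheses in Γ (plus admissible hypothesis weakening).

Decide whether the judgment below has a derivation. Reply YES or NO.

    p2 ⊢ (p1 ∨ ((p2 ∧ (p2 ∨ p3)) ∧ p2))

Derivation trace:
[∨I₂] p2 ⊢ (p1 ∨ ((p2 ∧ (p2 ∨ p3)) ∧ p2))
  [∧I] p2 ⊢ ((p2 ∧ (p2 ∨ p3)) ∧ p2)
    [∧I] p2 ⊢ (p2 ∧ (p2 ∨ p3))
      [Ax] p2 ⊢ p2
      [∨I₁] p2 ⊢ (p2 ∨ p3)
        [Ax] p2 ⊢ p2
    [Ax] p2 ⊢ p2

Result: YES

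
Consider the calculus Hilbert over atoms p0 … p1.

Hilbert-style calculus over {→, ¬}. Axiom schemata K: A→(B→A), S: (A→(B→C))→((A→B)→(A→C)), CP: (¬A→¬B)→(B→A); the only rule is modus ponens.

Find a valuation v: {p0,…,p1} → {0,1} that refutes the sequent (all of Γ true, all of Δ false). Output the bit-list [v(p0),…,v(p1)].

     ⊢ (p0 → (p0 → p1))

Enumerate valuations to refute Γ ⊢ Δ:
  v=00: Γ:[] Δ:[(p0 → (p0 → p1))=T] refutes=False
  v=01: Γ:[] Δ:[(p0 → (p0 → p1))=T] refutes=False
  v=10: Γ:[] Δ:[(p0 → (p0 → p1))=F] refutes=True  ← countermodel

Result: [1, 0]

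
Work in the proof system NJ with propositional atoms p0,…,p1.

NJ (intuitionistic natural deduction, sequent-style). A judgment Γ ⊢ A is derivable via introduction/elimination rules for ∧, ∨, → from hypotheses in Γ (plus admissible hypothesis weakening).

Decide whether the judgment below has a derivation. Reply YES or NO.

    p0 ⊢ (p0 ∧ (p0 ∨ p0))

Derivation (root first):
[∧I] p0 ⊢ (p0 ∧ (p0 ∨ p0))
  [Ax] p0 ⊢ p0
  [∨I₂] p0 ⊢ (p0 ∨ p0)
    [Ax] p0 ⊢ p0

Result: YES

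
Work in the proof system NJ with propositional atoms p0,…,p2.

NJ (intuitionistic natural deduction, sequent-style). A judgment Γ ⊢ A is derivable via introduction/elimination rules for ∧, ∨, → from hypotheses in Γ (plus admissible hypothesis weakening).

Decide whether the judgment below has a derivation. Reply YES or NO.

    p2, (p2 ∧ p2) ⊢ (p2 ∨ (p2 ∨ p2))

Derivation trace:
[Wk] p2, (p2 ∧ p2) ⊢ (p2 ∨ (p2 ∨ p2))
  [∨I₂] p2 ⊢ (p2 ∨ (p2 ∨ p2))
    [∨I₁] p2 ⊢ (p2 ∨ p2)
      [Ax] p2 ⊢ p2

Result: YES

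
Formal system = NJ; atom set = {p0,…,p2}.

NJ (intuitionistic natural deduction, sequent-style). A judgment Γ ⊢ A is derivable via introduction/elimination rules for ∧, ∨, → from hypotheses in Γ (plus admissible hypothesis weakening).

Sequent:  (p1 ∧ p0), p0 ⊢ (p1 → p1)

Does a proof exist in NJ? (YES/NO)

Derivation (root first):
[Wk] (p1 ∧ p0), p0 ⊢ (p1 → p1)
  [Wk] (p1 ∧ p0) ⊢ (p1 → p1)
    [→I]  ⊢ (p1 → p1)
      [Ax] p1 ⊢ p1

Result: YES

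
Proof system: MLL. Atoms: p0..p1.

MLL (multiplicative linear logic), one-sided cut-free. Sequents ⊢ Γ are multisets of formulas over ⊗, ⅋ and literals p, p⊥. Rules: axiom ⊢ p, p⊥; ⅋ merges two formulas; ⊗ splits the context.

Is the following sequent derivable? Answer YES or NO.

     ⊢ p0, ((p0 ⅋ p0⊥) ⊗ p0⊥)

Derivation trace:
[⊗]  ⊢ p0, ((p0 ⅋ p0⊥) ⊗ p0⊥)
  [⅋]  ⊢ (p0 ⅋ p0⊥)
    [Ax]  ⊢ p0, p0⊥
  [Ax]  ⊢ p0, p0⊥

Result: YES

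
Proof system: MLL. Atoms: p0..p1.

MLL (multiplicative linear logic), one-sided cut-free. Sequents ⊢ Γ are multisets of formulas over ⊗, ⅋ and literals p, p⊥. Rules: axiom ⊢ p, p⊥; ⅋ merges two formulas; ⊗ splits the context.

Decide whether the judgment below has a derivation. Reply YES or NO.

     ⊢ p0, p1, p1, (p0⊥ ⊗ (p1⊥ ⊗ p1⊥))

Proof tree:
[⊗]  ⊢ p0, p1, p1, (p0⊥ ⊗ (p1⊥ ⊗ p1⊥))
  [Ax]  ⊢ p0, p0⊥
  [⊗]  ⊢ p1, p1, (p1⊥ ⊗ p1⊥)
    [Ax]  ⊢ p1, p1⊥
    [Ax]  ⊢ p1, p1⊥

Result: YES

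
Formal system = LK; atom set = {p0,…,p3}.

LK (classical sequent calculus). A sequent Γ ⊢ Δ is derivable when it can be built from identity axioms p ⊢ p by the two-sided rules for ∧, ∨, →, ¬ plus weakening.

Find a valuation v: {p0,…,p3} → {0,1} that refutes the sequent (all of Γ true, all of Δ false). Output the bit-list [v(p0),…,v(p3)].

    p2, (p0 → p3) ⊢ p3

Enumerate valuations to refute Γ ⊢ Δ:
  v=0000: Γ:[p2=F, (p0 → p3)=T] Δ:[p3=F] refutes=False
  v=0001: Γ:[p2=F, (p0 → p3)=T] Δ:[p3=T] refutes=False
  v=0010: Γ:[p2=T, (p0 → p3)=T] Δ:[p3=F] refutes=True  ← countermodel

Result: [0, 0, 1, 0]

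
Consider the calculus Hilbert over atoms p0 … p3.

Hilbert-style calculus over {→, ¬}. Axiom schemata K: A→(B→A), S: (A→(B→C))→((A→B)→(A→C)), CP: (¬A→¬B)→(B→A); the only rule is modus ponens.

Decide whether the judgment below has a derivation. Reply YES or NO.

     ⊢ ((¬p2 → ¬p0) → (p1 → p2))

Truth-table refutation:
  v=0000: Γ:[] Δ:[((¬p2 → ¬p0) → (p1 → p2))=T] refutes=False
  v=0001: Γ:[] Δ:[((¬p2 → ¬p0) → (p1 → p2))=T] refutes=False
  v=0010: Γ:[] Δ:[((¬p2 → ¬p0) → (p1 → p2))=T] refutes=False
  v=0011: Γ:[] Δ:[((¬p2 → ¬p0) → (p1 → p2))=T] refutes=False
  v=0100: Γ:[] Δ:[((¬p2 → ¬p0) → (p1 → p2))=F] refutes=True  ← countermodel

Result: NO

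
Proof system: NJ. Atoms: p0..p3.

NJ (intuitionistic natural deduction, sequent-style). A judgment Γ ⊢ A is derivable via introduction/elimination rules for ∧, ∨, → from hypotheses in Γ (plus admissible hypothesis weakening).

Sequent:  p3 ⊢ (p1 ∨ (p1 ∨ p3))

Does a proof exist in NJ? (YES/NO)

Derivation trace:
[∨I₂] p3 ⊢ (p1 ∨ (p1 ∨ p3))
  [∨I₂] p3 ⊢ (p1 ∨ p3)
    [Ax] p3 ⊢ p3

Result: YES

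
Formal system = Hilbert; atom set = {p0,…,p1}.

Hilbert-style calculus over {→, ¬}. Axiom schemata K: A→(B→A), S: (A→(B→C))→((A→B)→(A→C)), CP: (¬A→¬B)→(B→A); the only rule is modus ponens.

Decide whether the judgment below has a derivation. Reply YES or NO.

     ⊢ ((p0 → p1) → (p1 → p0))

Truth-table refutation:
  v=00: Γ:[] Δ:[((p0 → p1) → (p1 → p0))=T] refutes=False
  v=01: Γ:[] Δ:[((p0 → p1) → (p1 → p0))=F] refutes=True  ← countermodel

Result: NO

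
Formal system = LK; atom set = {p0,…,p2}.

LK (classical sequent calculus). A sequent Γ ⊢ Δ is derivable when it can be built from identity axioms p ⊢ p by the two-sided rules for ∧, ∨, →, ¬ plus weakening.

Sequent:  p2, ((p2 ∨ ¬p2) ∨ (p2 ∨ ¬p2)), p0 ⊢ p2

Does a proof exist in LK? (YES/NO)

Proof tree:
[WL] p2, ((p2 ∨ ¬p2) ∨ (p2 ∨ ¬p2)), p0 ⊢ p2
  [∨L] p2, ((p2 ∨ ¬p2) ∨ (p2 ∨ ¬p2)) ⊢ p2
    [∨L] p2, (p2 ∨ ¬p2) ⊢ p2
      [Ax] p2 ⊢ p2
      [¬L] p2, ¬p2 ⊢ 
        [Ax] p2 ⊢ p2
    [∨L] p2, (p2 ∨ ¬p2) ⊢ p2
      [Ax] p2 ⊢ p2
      [¬L] p2, ¬p2 ⊢ 
        [Ax] p2 ⊢ p2

Result: YES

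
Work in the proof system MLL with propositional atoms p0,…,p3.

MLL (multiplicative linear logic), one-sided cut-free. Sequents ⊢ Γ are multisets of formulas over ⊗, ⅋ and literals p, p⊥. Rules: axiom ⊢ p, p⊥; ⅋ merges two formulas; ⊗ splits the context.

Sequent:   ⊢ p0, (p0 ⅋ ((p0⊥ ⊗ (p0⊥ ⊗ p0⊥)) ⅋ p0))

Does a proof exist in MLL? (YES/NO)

Proof tree:
[⅋]  ⊢ p0, (p0 ⅋ ((p0⊥ ⊗ (p0⊥ ⊗ p0⊥)) ⅋ p0))
  [⅋]  ⊢ p0, p0, ((p0⊥ ⊗ (p0⊥ ⊗ p0⊥)) ⅋ p0)
    [⊗]  ⊢ p0, p0, p0, (p0⊥ ⊗ (p0⊥ ⊗ p0⊥))
      [Ax]  ⊢ p0, p0⊥
      [⊗]  ⊢ p0, p0, (p0⊥ ⊗ p0⊥)
        [Ax]  ⊢ p0, p0⊥
        [Ax]  ⊢ p0, p0⊥

Result: YES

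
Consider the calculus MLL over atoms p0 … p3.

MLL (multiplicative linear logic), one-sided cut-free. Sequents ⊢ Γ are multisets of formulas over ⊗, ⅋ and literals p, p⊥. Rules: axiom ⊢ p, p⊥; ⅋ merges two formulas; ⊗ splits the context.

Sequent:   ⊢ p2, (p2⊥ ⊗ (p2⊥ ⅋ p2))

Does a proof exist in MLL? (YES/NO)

Derivation trace:
[⊗]  ⊢ p2, (p2⊥ ⊗ (p2⊥ ⅋ p2))
  [Ax]  ⊢ p2, p2⊥
  [⅋]  ⊢ (p2⊥ ⅋ p2)
    [Ax]  ⊢ p2, p2⊥

Result: YES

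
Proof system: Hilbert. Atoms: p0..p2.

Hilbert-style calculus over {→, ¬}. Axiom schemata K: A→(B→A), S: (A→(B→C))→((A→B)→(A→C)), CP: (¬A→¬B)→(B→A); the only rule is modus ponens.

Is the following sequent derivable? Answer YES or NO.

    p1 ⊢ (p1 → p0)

Enumerate valuations to refute Γ ⊢ Δ:
  v=000: Γ:[p1=F] Δ:[(p1 → p0)=T] refutes=False
  v=001: Γ:[p1=F] Δ:[(p1 → p0)=T] refutes=False
  v=010: Γ:[p1=T] Δ:[(p1 → p0)=F] refutes=True  ← countermodel

Result: NO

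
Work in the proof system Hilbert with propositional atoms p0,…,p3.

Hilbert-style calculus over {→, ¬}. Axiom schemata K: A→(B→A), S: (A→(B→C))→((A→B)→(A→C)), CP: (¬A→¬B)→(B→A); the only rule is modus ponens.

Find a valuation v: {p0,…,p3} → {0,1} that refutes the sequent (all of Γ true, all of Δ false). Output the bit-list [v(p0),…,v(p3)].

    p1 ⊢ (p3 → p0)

Search for a countermodel by truth-table:
  v=0000: Γ:[p1=F] Δ:[(p3 → p0)=T] refutes=False
  v=0001: Γ:[p1=F] Δ:[(p3 → p0)=F] refutes=False
  v=0010: Γ:[p1=F] Δ:[(p3 → p0)=T] refutes=False
  v=0011: Γ:[p1=F] Δ:[(p3 → p0)=F] refutes=False
  v=0100: Γ:[p1=T] Δ:[(p3 → p0)=T] refutes=False
  v=0101: Γ:[p1=T] Δ:[(p3 → p0)=F] refutes=True  ← countermodel

Result: [0, 1, 0, 1]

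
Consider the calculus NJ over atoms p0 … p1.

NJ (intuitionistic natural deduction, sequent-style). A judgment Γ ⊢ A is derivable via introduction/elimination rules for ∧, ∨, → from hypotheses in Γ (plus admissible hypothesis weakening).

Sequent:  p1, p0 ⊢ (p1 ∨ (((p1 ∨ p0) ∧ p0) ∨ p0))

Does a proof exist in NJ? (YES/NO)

Derivation trace:
[∨I₂] p1, p0 ⊢ (p1 ∨ (((p1 ∨ p0) ∧ p0) ∨ p0))
  [∨I₁] p1, p0 ⊢ (((p1 ∨ p0) ∧ p0) ∨ p0)
    [∧I] p1, p0 ⊢ ((p1 ∨ p0) ∧ p0)
      [∨I₁] p1 ⊢ (p1 ∨ p0)
        [Ax] p1 ⊢ p1
      [Ax] p0 ⊢ p0

Result: YES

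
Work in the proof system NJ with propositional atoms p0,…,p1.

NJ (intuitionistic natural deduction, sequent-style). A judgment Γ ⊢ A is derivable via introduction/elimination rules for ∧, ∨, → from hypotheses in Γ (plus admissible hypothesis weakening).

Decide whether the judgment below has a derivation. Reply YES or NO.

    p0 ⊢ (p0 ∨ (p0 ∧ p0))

Proof tree:
[∨I₂] p0 ⊢ (p0 ∨ (p0 ∧ p0))
  [∧I] p0 ⊢ (p0 ∧ p0)
    [Ax] p0 ⊢ p0
    [Ax] p0 ⊢ p0

Result: YES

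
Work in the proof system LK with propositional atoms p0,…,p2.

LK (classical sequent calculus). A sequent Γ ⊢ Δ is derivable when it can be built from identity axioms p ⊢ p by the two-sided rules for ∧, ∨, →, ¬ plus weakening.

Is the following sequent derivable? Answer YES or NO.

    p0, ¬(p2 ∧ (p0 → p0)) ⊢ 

Search for a countermodel by truth-table:
  v=000: Γ:[p0=F, ¬(p2 ∧ (p0 → p0))=T] Δ:[] refutes=False
  v=001: Γ:[p0=F, ¬(p2 ∧ (p0 → p0))=F] Δ:[] refutes=False
  v=010: Γ:[p0=F, ¬(p2 ∧ (p0 → p0))=T] Δ:[] refutes=False
  v=011: Γ:[p0=F, ¬(p2 ∧ (p0 → p0))=F] Δ:[] refutes=False
  v=100: Γ:[p0=T, ¬(p2 ∧ (p0 → p0))=T] Δ:[] refutes=True  ← countermodel

Result: NO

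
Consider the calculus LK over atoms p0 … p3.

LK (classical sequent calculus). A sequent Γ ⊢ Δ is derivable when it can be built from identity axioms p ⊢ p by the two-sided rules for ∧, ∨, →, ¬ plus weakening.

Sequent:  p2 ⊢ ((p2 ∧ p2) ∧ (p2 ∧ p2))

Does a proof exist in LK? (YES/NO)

Proof tree:
[∧R] p2 ⊢ ((p2 ∧ p2) ∧ (p2 ∧ p2))
  [∧R] p2 ⊢ (p2 ∧ p2)
    [Ax] p2 ⊢ p2
    [Ax] p2 ⊢ p2
  [∧R] p2 ⊢ (p2 ∧ p2)
    [Ax] p2 ⊢ p2
    [Ax] p2 ⊢ p2

Result: YES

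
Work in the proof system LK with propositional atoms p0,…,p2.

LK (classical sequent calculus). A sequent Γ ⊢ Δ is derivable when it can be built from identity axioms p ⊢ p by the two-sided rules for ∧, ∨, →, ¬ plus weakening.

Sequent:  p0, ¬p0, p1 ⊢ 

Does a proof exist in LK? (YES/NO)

Derivation (root first):
[WL] p0, ¬p0, p1 ⊢ 
  [¬L] p0, ¬p0 ⊢ 
    [Ax] p0 ⊢ p0

Result: YES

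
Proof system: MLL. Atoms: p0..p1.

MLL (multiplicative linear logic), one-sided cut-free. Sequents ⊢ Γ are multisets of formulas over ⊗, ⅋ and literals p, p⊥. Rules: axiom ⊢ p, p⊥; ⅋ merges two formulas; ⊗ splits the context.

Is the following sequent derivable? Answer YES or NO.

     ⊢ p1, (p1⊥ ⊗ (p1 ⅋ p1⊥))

Derivation trace:
[⊗]  ⊢ p1, (p1⊥ ⊗ (p1 ⅋ p1⊥))
  [Ax]  ⊢ p1, p1⊥
  [⅋]  ⊢ (p1 ⅋ p1⊥)
    [Ax]  ⊢ p1, p1⊥

Result: YES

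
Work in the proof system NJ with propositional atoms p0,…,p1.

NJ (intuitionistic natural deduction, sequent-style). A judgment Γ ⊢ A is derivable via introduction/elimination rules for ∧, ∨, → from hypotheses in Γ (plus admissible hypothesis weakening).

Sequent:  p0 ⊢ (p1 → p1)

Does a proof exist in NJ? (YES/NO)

Proof tree:
[Wk] p0 ⊢ (p1 → p1)
  [→I]  ⊢ (p1 → p1)
    [Ax] p1 ⊢ p1

Result: YES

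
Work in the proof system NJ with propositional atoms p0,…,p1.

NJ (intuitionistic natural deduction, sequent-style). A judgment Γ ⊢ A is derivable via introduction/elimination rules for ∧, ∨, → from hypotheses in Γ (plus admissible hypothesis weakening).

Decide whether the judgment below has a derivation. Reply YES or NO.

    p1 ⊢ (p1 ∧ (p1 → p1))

Derivation (root first):
[∧I] p1 ⊢ (p1 ∧ (p1 → p1))
  [Ax] p1 ⊢ p1
  [→I]  ⊢ (p1 → p1)
    [Ax] p1 ⊢ p1

Result: YES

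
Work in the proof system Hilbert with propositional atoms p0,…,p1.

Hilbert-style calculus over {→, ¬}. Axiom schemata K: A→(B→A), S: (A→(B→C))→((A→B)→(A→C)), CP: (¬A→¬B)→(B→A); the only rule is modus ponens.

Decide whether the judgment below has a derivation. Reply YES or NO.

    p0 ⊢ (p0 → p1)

Enumerate valuations to refute Γ ⊢ Δ:
  v=00: Γ:[p0=F] Δ:[(p0 → p1)=T] refutes=False
  v=01: Γ:[p0=F] Δ:[(p0 → p1)=T] refutes=False
  v=10: Γ:[p0=T] Δ:[(p0 → p1)=F] refutes=True  ← countermodel

Result: NO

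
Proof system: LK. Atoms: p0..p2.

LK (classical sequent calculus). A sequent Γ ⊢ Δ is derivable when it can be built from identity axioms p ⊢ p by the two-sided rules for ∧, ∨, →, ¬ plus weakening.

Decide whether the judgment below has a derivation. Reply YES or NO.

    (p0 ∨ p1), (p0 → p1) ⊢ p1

Derivation trace:
[→L] (p0 ∨ p1), (p0 → p1) ⊢ p1
  [∨L] (p0 ∨ p1) ⊢ p1, p0
    [Ax] p0 ⊢ p0
    [Ax] p1 ⊢ p1
  [Ax] p1 ⊢ p1

Result: YES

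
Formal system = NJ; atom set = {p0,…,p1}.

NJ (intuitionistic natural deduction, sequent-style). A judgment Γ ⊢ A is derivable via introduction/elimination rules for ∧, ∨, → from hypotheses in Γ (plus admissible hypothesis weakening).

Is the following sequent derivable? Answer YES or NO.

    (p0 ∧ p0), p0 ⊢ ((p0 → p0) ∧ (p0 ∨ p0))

Proof tree:
[∧I] (p0 ∧ p0), p0 ⊢ ((p0 → p0) ∧ (p0 ∨ p0))
  [→I]  ⊢ (p0 → p0)
    [Ax] p0 ⊢ p0
  [∨I₂] p0, (p0 ∧ p0) ⊢ (p0 ∨ p0)
    [Wk] p0, (p0 ∧ p0) ⊢ p0
      [Ax] p0 ⊢ p0

Result: YES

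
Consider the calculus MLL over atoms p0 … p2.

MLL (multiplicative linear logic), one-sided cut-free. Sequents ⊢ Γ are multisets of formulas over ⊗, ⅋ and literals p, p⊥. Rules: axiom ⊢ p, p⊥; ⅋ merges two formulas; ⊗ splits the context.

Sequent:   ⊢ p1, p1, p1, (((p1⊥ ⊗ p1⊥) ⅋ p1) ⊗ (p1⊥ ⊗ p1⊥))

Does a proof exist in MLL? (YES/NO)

Proof tree:
[⊗]  ⊢ p1, p1, p1, (((p1⊥ ⊗ p1⊥) ⅋ p1) ⊗ (p1⊥ ⊗ p1⊥))
  [⅋]  ⊢ p1, ((p1⊥ ⊗ p1⊥) ⅋ p1)
    [⊗]  ⊢ p1, p1, (p1⊥ ⊗ p1⊥)
      [Ax]  ⊢ p1, p1⊥
      [Ax]  ⊢ p1, p1⊥
  [⊗]  ⊢ p1, p1, (p1⊥ ⊗ p1⊥)
    [Ax]  ⊢ p1, p1⊥
    [Ax]  ⊢ p1, p1⊥

Result: YES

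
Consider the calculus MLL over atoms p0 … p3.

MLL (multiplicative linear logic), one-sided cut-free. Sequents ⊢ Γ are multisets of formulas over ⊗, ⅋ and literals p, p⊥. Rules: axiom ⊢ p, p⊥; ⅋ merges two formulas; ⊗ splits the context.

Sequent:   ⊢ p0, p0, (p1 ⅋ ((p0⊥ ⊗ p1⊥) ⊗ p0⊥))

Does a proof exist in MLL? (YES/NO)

Proof tree:
[⅋]  ⊢ p0, p0, (p1 ⅋ ((p0⊥ ⊗ p1⊥) ⊗ p0⊥))
  [⊗]  ⊢ p0, p1, p0, ((p0⊥ ⊗ p1⊥) ⊗ p0⊥)
    [⊗]  ⊢ p0, p1, (p0⊥ ⊗ p1⊥)
      [Ax]  ⊢ p0, p0⊥
      [Ax]  ⊢ p1, p1⊥
    [Ax]  ⊢ p0, p0⊥

Result: YES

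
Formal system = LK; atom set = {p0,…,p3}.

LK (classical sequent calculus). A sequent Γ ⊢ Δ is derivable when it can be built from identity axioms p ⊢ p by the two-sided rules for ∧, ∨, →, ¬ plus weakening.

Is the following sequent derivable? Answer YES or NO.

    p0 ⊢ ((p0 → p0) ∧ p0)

Derivation trace:
[∧R] p0 ⊢ ((p0 → p0) ∧ p0)
  [→R]  ⊢ (p0 → p0)
    [Ax] p0 ⊢ p0
  [Ax] p0 ⊢ p0

Result: YES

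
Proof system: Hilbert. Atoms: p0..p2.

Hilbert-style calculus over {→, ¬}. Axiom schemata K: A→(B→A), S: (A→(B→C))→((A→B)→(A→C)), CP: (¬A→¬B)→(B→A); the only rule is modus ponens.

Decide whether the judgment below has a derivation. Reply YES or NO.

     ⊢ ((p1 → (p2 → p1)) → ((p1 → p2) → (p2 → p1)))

Search for a countermodel by truth-table:
  v=000: Γ:[] Δ:[((p1 → (p2 → p1)) → ((p1 → p2) → (p2 → p1)))=T] refutes=False
  v=001: Γ:[] Δ:[((p1 → (p2 → p1)) → ((p1 → p2) → (p2 → p1)))=F] refutes=True  ← countermodel

Result: NO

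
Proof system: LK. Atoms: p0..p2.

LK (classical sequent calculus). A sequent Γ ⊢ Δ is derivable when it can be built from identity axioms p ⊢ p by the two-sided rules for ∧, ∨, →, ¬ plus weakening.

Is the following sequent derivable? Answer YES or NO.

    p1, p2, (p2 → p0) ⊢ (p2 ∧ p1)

Proof tree:
[∧R] p1, p2, (p2 → p0) ⊢ (p2 ∧ p1)
  [→L] p2, (p2 → p0) ⊢ p2
    [Ax] p2 ⊢ p2
    [WL] p2, p0 ⊢ p2
      [Ax] p2 ⊢ p2
  [Ax] p1 ⊢ p1

Result: YES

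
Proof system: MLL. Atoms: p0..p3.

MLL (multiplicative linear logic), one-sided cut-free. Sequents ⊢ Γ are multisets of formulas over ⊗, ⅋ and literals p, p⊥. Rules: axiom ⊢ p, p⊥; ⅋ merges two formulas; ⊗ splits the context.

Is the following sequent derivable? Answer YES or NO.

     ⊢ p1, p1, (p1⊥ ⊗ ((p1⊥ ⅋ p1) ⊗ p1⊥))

Derivation (root first):
[⊗]  ⊢ p1, p1, (p1⊥ ⊗ ((p1⊥ ⅋ p1) ⊗ p1⊥))
  [Ax]  ⊢ p1, p1⊥
  [⊗]  ⊢ p1, ((p1⊥ ⅋ p1) ⊗ p1⊥)
    [⅋]  ⊢ (p1⊥ ⅋ p1)
      [Ax]  ⊢ p1, p1⊥
    [Ax]  ⊢ p1, p1⊥

Result: YES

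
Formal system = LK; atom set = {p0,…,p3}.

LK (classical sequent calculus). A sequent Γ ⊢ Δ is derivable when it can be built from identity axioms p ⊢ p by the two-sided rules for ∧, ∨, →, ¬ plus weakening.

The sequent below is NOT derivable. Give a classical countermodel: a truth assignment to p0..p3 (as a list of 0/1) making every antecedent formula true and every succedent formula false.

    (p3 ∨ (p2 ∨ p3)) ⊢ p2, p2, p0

Truth-table refutation:
  v=0000: Γ:[(p3 ∨ (p2 ∨ p3))=F] Δ:[p2=F, p2=F, p0=F] refutes=False
  v=0001: Γ:[(p3 ∨ (p2 ∨ p3))=T] Δ:[p2=F, p2=F, p0=F] refutes=True  ← countermodel

Result: [0, 0, 0, 1]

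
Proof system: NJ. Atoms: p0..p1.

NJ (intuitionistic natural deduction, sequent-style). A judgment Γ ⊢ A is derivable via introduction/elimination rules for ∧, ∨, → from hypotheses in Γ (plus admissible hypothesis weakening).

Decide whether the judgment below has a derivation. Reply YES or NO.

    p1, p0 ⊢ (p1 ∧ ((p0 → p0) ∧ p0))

Derivation trace:
[∧I] p1, p0 ⊢ (p1 ∧ ((p0 → p0) ∧ p0))
  [Ax] p1 ⊢ p1
  [∧I] p0 ⊢ ((p0 → p0) ∧ p0)
    [→I]  ⊢ (p0 → p0)
      [Ax] p0 ⊢ p0
    [Ax] p0 ⊢ p0

Result: YES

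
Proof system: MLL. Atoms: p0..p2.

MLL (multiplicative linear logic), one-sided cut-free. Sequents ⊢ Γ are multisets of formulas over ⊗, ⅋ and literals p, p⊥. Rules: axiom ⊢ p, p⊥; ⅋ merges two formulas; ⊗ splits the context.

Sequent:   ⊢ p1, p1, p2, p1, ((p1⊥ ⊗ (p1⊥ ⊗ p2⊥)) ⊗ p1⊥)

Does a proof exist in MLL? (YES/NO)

Proof tree:
[⊗]  ⊢ p1, p1, p2, p1, ((p1⊥ ⊗ (p1⊥ ⊗ p2⊥)) ⊗ p1⊥)
  [⊗]  ⊢ p1, p1, p2, (p1⊥ ⊗ (p1⊥ ⊗ p2⊥))
    [Ax]  ⊢ p1, p1⊥
    [⊗]  ⊢ p1, p2, (p1⊥ ⊗ p2⊥)
      [Ax]  ⊢ p1, p1⊥
      [Ax]  ⊢ p2, p2⊥
  [Ax]  ⊢ p1, p1⊥

Result: YES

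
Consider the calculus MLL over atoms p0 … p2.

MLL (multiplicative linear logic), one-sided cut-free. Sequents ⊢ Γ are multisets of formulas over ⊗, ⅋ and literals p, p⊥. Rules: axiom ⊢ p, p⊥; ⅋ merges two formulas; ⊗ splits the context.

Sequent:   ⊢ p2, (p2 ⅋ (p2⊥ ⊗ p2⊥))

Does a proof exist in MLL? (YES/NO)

Derivation trace:
[⅋]  ⊢ p2, (p2 ⅋ (p2⊥ ⊗ p2⊥))
  [⊗]  ⊢ p2, p2, (p2⊥ ⊗ p2⊥)
    [Ax]  ⊢ p2, p2⊥
    [Ax]  ⊢ p2, p2⊥

Result: YES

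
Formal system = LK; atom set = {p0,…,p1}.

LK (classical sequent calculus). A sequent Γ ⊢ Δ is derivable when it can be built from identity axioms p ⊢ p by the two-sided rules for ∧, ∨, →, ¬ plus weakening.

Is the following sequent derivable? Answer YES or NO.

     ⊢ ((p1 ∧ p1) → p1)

Derivation trace:
[→R]  ⊢ ((p1 ∧ p1) → p1)
  [∧L] (p1 ∧ p1) ⊢ p1
    [WL] p1, p1 ⊢ p1
      [Ax] p1 ⊢ p1

Result: YES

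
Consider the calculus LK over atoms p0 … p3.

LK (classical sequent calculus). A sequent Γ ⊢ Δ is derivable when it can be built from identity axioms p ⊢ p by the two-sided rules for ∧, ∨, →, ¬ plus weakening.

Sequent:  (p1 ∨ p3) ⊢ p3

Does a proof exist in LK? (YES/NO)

Truth-table refutation:
  v=0000: Γ:[(p1 ∨ p3)=F] Δ:[p3=F] refutes=False
  v=0001: Γ:[(p1 ∨ p3)=T] Δ:[p3=T] refutes=False
  v=0010: Γ:[(p1 ∨ p3)=F] Δ:[p3=F] refutes=False
  v=0011: Γ:[(p1 ∨ p3)=T] Δ:[p3=T] refutes=False
  v=0100: Γ:[(p1 ∨ p3)=T] Δ:[p3=F] refutes=True  ← countermodel

Result: NO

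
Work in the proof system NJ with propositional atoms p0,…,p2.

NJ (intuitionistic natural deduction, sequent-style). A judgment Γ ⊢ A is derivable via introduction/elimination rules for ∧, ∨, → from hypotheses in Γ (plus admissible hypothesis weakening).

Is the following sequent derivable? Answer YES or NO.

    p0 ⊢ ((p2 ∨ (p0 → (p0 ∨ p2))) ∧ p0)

Derivation (root first):
[∧I] p0 ⊢ ((p2 ∨ (p0 → (p0 ∨ p2))) ∧ p0)
  [∨I₂]  ⊢ (p2 ∨ (p0 → (p0 ∨ p2)))
    [→I]  ⊢ (p0 → (p0 ∨ p2))
      [∨I₁] p0 ⊢ (p0 ∨ p2)
        [Ax] p0 ⊢ p0
  [Ax] p0 ⊢ p0

Result: YES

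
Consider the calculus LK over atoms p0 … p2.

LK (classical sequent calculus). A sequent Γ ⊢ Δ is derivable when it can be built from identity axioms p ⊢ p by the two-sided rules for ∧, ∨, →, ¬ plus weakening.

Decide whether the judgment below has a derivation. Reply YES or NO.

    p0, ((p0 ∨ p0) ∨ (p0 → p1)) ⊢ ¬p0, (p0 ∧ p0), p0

Proof tree:
[∨L] p0, ((p0 ∨ p0) ∨ (p0 → p1)) ⊢ ¬p0, (p0 ∧ p0), p0
  [∨L] (p0 ∨ p0) ⊢ (p0 ∧ p0), p0
    [Ax] p0 ⊢ p0
    [∧R] p0 ⊢ (p0 ∧ p0)
      [Ax] p0 ⊢ p0
      [Ax] p0 ⊢ p0
  [→L] p0, (p0 → p1) ⊢ ¬p0, p0
    [Ax] p0 ⊢ p0
    [WL] p1 ⊢ p0, ¬p0
      [¬R]  ⊢ p0, ¬p0
        [Ax] p0 ⊢ p0

Result: YES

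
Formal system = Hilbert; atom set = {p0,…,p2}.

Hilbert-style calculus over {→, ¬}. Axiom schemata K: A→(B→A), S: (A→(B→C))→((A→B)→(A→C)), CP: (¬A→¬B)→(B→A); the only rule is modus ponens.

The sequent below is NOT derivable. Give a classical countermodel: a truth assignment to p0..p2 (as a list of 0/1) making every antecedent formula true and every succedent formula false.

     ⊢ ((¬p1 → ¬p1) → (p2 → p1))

Search for a countermodel by truth-table:
  v=000: Γ:[] Δ:[((¬p1 → ¬p1) → (p2 → p1))=T] refutes=False
  v=001: Γ:[] Δ:[((¬p1 → ¬p1) → (p2 → p1))=F] refutes=True  ← countermodel

Result: [0, 0, 1]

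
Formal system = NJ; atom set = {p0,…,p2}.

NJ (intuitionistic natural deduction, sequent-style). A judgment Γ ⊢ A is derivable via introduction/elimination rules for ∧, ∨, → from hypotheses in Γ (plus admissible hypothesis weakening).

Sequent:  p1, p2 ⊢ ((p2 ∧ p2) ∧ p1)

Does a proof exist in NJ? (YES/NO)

Proof tree:
[∧I] p1, p2 ⊢ ((p2 ∧ p2) ∧ p1)
  [∧I] p2 ⊢ (p2 ∧ p2)
    [Ax] p2 ⊢ p2
    [Ax] p2 ⊢ p2
  [Ax] p1 ⊢ p1

Result: YES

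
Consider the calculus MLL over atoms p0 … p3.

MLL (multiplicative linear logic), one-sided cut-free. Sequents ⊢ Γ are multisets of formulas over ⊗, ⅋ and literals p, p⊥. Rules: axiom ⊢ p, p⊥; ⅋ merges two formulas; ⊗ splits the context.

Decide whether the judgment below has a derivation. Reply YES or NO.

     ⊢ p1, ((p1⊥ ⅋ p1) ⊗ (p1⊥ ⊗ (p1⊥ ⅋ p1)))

Proof tree:
[⊗]  ⊢ p1, ((p1⊥ ⅋ p1) ⊗ (p1⊥ ⊗ (p1⊥ ⅋ p1)))
  [⅋]  ⊢ (p1⊥ ⅋ p1)
    [Ax]  ⊢ p1, p1⊥
  [⊗]  ⊢ p1, (p1⊥ ⊗ (p1⊥ ⅋ p1))
    [Ax]  ⊢ p1, p1⊥
    [⅋]  ⊢ (p1⊥ ⅋ p1)
      [Ax]  ⊢ p1, p1⊥

Result: YES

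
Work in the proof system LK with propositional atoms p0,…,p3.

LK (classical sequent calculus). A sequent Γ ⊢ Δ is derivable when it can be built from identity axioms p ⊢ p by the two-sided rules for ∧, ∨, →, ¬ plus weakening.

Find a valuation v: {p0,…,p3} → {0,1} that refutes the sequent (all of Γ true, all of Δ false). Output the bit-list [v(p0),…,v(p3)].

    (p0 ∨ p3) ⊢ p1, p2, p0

Enumerate valuations to refute Γ ⊢ Δ:
  v=0000: Γ:[(p0 ∨ p3)=F] Δ:[p1=F, p2=F, p0=F] refutes=False
  v=0001: Γ:[(p0 ∨ p3)=T] Δ:[p1=F, p2=F, p0=F] refutes=True  ← countermodel

Result: [0, 0, 0, 1]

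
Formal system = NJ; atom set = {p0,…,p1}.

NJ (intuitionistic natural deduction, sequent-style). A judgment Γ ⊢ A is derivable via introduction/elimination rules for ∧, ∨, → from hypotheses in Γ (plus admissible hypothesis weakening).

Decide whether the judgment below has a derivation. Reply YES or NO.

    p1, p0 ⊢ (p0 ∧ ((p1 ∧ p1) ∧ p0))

Derivation trace:
[∧I] p1, p0 ⊢ (p0 ∧ ((p1 ∧ p1) ∧ p0))
  [Ax] p0 ⊢ p0
  [∧I] p1, p0 ⊢ ((p1 ∧ p1) ∧ p0)
    [∧I] p1 ⊢ (p1 ∧ p1)
      [Ax] p1 ⊢ p1
      [Ax] p1 ⊢ p1
    [Ax] p0 ⊢ p0

Result: YES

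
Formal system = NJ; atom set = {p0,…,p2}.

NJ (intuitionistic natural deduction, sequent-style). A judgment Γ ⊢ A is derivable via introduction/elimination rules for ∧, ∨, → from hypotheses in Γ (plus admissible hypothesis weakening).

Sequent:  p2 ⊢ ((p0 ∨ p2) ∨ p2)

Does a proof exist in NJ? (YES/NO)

Derivation trace:
[∨I₁] p2 ⊢ ((p0 ∨ p2) ∨ p2)
  [∨I₂] p2 ⊢ (p0 ∨ p2)
    [Ax] p2 ⊢ p2

Result: YES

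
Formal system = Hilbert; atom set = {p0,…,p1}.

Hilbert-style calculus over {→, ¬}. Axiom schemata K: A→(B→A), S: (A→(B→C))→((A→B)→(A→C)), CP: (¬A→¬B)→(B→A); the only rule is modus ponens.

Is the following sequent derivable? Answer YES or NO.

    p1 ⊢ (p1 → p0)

Search for a countermodel by truth-table:
  v=00: Γ:[p1=F] Δ:[(p1 → p0)=T] refutes=False
  v=01: Γ:[p1=T] Δ:[(p1 → p0)=F] refutes=True  ← countermodel

Result: NO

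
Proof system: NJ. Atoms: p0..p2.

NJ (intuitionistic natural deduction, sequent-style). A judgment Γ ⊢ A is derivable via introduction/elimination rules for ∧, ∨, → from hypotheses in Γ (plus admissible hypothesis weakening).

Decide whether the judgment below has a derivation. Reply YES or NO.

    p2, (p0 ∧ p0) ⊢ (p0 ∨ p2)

Derivation trace:
[∨I₂] p2, (p0 ∧ p0) ⊢ (p0 ∨ p2)
  [Wk] p2, (p0 ∧ p0) ⊢ p2
    [Ax] p2 ⊢ p2

Result: YES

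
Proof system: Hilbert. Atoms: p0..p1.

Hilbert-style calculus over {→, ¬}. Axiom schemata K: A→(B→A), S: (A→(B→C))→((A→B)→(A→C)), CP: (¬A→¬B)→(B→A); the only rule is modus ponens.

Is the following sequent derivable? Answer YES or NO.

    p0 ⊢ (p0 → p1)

Truth-table refutation:
  v=00: Γ:[p0=F] Δ:[(p0 → p1)=T] refutes=False
  v=01: Γ:[p0=F] Δ:[(p0 → p1)=T] refutes=False
  v=10: Γ:[p0=T] Δ:[(p0 → p1)=F] refutes=True  ← countermodel

Result: NO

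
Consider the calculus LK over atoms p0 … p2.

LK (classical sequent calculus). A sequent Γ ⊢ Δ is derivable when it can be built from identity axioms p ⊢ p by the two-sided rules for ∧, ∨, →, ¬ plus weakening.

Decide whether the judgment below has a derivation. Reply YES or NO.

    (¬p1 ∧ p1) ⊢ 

Derivation (root first):
[∧L] (¬p1 ∧ p1) ⊢ 
  [¬L] p1, ¬p1 ⊢ 
    [Ax] p1 ⊢ p1

Result: YES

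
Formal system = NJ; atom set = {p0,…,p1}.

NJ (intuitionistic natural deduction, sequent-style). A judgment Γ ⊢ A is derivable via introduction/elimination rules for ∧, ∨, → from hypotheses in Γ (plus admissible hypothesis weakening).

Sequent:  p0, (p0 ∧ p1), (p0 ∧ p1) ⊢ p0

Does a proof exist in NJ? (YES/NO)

Derivation trace:
[Wk] p0, (p0 ∧ p1), (p0 ∧ p1) ⊢ p0
  [Wk] p0, (p0 ∧ p1) ⊢ p0
    [Ax] p0 ⊢ p0

Result: YES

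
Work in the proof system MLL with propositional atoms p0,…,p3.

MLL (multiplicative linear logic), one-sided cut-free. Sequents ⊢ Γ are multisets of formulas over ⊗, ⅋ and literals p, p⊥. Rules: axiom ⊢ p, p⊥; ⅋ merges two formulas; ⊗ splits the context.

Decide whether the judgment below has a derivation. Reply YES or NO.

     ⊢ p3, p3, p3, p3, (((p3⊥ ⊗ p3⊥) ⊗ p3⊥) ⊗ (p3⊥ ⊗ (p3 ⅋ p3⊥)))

Proof tree:
[⊗]  ⊢ p3, p3, p3, p3, (((p3⊥ ⊗ p3⊥) ⊗ p3⊥) ⊗ (p3⊥ ⊗ (p3 ⅋ p3⊥)))
  [⊗]  ⊢ p3, p3, p3, ((p3⊥ ⊗ p3⊥) ⊗ p3⊥)
    [⊗]  ⊢ p3, p3, (p3⊥ ⊗ p3⊥)
      [Ax]  ⊢ p3, p3⊥
      [Ax]  ⊢ p3, p3⊥
    [Ax]  ⊢ p3, p3⊥
  [⊗]  ⊢ p3, (p3⊥ ⊗ (p3 ⅋ p3⊥))
    [Ax]  ⊢ p3, p3⊥
    [⅋]  ⊢ (p3 ⅋ p3⊥)
      [Ax]  ⊢ p3, p3⊥

Result: YES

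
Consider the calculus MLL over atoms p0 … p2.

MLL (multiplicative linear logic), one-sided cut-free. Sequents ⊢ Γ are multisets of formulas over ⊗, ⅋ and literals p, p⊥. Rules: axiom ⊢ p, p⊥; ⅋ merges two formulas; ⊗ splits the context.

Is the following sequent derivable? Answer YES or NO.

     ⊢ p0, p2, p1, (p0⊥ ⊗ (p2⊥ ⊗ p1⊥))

Derivation trace:
[⊗]  ⊢ p0, p2, p1, (p0⊥ ⊗ (p2⊥ ⊗ p1⊥))
  [Ax]  ⊢ p0, p0⊥
  [⊗]  ⊢ p2, p1, (p2⊥ ⊗ p1⊥)
    [Ax]  ⊢ p2, p2⊥
    [Ax]  ⊢ p1, p1⊥

Result: YES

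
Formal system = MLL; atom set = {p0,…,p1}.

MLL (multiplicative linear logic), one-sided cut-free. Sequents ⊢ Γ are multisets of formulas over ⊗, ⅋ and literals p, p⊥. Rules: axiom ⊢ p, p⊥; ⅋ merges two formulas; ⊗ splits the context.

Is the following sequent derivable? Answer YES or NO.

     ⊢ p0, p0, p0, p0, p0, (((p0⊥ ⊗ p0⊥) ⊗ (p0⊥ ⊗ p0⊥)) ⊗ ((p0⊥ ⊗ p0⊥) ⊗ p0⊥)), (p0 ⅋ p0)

Proof tree:
[⅋]  ⊢ p0, p0, p0, p0, p0, (((p0⊥ ⊗ p0⊥) ⊗ (p0⊥ ⊗ p0⊥)) ⊗ ((p0⊥ ⊗ p0⊥) ⊗ p0⊥)), (p0 ⅋ p0)
  [⊗]  ⊢ p0, p0, p0, p0, p0, p0, p0, (((p0⊥ ⊗ p0⊥) ⊗ (p0⊥ ⊗ p0⊥)) ⊗ ((p0⊥ ⊗ p0⊥) ⊗ p0⊥))
    [⊗]  ⊢ p0, p0, p0, p0, ((p0⊥ ⊗ p0⊥) ⊗ (p0⊥ ⊗ p0⊥))
      [⊗]  ⊢ p0, p0, (p0⊥ ⊗ p0⊥)
        [Ax]  ⊢ p0, p0⊥
        [Ax]  ⊢ p0, p0⊥
      [⊗]  ⊢ p0, p0, (p0⊥ ⊗ p0⊥)
        [Ax]  ⊢ p0, p0⊥
        [Ax]  ⊢ p0, p0⊥
    [⊗]  ⊢ p0, p0, p0, ((p0⊥ ⊗ p0⊥) ⊗ p0⊥)
      [⊗]  ⊢ p0, p0, (p0⊥ ⊗ p0⊥)
        [Ax]  ⊢ p0, p0⊥
        [Ax]  ⊢ p0, p0⊥
      [Ax]  ⊢ p0, p0⊥

Result: YES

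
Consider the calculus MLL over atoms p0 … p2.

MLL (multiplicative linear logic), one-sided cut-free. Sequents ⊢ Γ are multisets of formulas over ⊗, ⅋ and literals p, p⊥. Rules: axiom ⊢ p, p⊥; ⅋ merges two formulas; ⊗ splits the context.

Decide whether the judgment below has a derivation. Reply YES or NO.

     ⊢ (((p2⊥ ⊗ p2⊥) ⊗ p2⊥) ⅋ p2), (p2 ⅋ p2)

Proof tree:
[⅋]  ⊢ (((p2⊥ ⊗ p2⊥) ⊗ p2⊥) ⅋ p2), (p2 ⅋ p2)
  [⅋]  ⊢ p2, p2, (((p2⊥ ⊗ p2⊥) ⊗ p2⊥) ⅋ p2)
    [⊗]  ⊢ p2, p2, p2, ((p2⊥ ⊗ p2⊥) ⊗ p2⊥)
      [⊗]  ⊢ p2, p2, (p2⊥ ⊗ p2⊥)
        [Ax]  ⊢ p2, p2⊥
        [Ax]  ⊢ p2, p2⊥
      [Ax]  ⊢ p2, p2⊥

Result: YES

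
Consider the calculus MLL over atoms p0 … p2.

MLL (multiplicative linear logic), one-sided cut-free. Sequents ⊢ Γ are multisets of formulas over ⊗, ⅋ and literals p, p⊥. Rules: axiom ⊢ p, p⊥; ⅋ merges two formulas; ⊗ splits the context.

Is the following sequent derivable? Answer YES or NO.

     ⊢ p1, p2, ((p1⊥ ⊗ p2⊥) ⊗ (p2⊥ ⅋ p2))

Derivation trace:
[⊗]  ⊢ p1, p2, ((p1⊥ ⊗ p2⊥) ⊗ (p2⊥ ⅋ p2))
  [⊗]  ⊢ p1, p2, (p1⊥ ⊗ p2⊥)
    [Ax]  ⊢ p1, p1⊥
    [Ax]  ⊢ p2, p2⊥
  [⅋]  ⊢ (p2⊥ ⅋ p2)
    [Ax]  ⊢ p2, p2⊥

Result: YES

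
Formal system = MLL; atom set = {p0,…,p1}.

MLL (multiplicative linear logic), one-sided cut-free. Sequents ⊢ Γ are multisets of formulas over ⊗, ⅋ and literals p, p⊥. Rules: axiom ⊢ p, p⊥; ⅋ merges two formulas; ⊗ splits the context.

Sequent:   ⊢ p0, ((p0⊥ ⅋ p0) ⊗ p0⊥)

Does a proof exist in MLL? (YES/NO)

Proof tree:
[⊗]  ⊢ p0, ((p0⊥ ⅋ p0) ⊗ p0⊥)
  [⅋]  ⊢ (p0⊥ ⅋ p0)
    [Ax]  ⊢ p0, p0⊥
  [Ax]  ⊢ p0, p0⊥

Result: YES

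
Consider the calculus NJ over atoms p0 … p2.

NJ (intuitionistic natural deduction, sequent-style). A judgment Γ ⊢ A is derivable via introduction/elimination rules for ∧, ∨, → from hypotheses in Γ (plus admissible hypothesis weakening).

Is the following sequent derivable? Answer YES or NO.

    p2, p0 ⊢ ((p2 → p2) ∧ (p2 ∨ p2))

Derivation (root first):
[∧I] p2, p0 ⊢ ((p2 → p2) ∧ (p2 ∨ p2))
  [→I]  ⊢ (p2 → p2)
    [Ax] p2 ⊢ p2
  [Wk] p2, p0 ⊢ (p2 ∨ p2)
    [∨I₂] p2 ⊢ (p2 ∨ p2)
      [Ax] p2 ⊢ p2

Result: YES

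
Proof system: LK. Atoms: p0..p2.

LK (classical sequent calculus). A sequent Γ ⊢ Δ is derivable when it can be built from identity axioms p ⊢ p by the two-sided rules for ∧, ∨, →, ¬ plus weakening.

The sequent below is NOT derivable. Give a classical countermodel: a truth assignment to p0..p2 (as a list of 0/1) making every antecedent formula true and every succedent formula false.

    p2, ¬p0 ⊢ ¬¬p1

Search for a countermodel by truth-table:
  v=000: Γ:[p2=F, ¬p0=T] Δ:[¬¬p1=F] refutes=False
  v=001: Γ:[p2=T, ¬p0=T] Δ:[¬¬p1=F] refutes=True  ← countermodel

Result: [0, 0, 1]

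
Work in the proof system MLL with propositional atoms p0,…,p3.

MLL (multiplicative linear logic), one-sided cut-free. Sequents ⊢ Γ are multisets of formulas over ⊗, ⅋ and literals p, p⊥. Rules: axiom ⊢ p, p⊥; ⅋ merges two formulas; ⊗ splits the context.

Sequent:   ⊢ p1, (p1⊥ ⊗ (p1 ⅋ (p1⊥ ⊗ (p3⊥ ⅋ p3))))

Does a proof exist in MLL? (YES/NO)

Proof tree:
[⊗]  ⊢ p1, (p1⊥ ⊗ (p1 ⅋ (p1⊥ ⊗ (p3⊥ ⅋ p3))))
  [Ax]  ⊢ p1, p1⊥
  [⅋]  ⊢ (p1 ⅋ (p1⊥ ⊗ (p3⊥ ⅋ p3)))
    [⊗]  ⊢ p1, (p1⊥ ⊗ (p3⊥ ⅋ p3))
      [Ax]  ⊢ p1, p1⊥
      [⅋]  ⊢ (p3⊥ ⅋ p3)
        [Ax]  ⊢ p3, p3⊥

Result: YES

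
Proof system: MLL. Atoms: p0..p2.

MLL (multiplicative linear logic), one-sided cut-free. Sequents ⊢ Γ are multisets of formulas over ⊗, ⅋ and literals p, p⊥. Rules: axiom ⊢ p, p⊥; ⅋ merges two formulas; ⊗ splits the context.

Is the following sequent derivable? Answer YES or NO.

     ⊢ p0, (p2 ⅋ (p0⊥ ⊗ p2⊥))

Derivation trace:
[⅋]  ⊢ p0, (p2 ⅋ (p0⊥ ⊗ p2⊥))
  [⊗]  ⊢ p0, p2, (p0⊥ ⊗ p2⊥)
    [Ax]  ⊢ p0, p0⊥
    [Ax]  ⊢ p2, p2⊥

Result: YES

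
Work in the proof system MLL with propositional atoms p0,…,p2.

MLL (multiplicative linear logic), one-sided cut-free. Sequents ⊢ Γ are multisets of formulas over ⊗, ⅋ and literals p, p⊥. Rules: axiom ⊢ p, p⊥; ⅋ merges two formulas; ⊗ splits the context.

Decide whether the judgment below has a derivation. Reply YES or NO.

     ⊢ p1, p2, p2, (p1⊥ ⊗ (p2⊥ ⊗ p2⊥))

Derivation (root first):
[⊗]  ⊢ p1, p2, p2, (p1⊥ ⊗ (p2⊥ ⊗ p2⊥))
  [Ax]  ⊢ p1, p1⊥
  [⊗]  ⊢ p2, p2, (p2⊥ ⊗ p2⊥)
    [Ax]  ⊢ p2, p2⊥
    [Ax]  ⊢ p2, p2⊥

Result: YES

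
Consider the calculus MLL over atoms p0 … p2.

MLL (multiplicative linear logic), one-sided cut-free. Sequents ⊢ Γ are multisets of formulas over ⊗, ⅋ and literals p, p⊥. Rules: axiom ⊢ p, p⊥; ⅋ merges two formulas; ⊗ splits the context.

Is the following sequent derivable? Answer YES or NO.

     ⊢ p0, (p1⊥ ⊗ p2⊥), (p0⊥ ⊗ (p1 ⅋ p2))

Proof tree:
[⊗]  ⊢ p0, (p1⊥ ⊗ p2⊥), (p0⊥ ⊗ (p1 ⅋ p2))
  [Ax]  ⊢ p0, p0⊥
  [⅋]  ⊢ (p1⊥ ⊗ p2⊥), (p1 ⅋ p2)
    [⊗]  ⊢ p1, p2, (p1⊥ ⊗ p2⊥)
      [Ax]  ⊢ p1, p1⊥
      [Ax]  ⊢ p2, p2⊥

Result: YES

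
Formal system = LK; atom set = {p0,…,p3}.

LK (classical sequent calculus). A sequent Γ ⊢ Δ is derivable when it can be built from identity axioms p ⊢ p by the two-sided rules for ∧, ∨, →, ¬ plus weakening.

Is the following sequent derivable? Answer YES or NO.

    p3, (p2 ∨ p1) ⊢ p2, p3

Derivation trace:
[∨L] p3, (p2 ∨ p1) ⊢ p2, p3
  [Ax] p2 ⊢ p2
  [WR] p3, p1 ⊢ p3, p2
    [WL] p3, p1 ⊢ p3
      [Ax] p3 ⊢ p3

Result: YES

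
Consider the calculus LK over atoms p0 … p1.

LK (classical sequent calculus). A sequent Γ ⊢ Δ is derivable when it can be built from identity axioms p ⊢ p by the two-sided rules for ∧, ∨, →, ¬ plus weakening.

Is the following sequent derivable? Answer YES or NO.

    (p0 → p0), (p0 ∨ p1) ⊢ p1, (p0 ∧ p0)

Proof tree:
[∨L] (p0 → p0), (p0 ∨ p1) ⊢ p1, (p0 ∧ p0)
  [∧R] (p0 → p0), p0 ⊢ (p0 ∧ p0)
    [→L] p0, (p0 → p0) ⊢ p0
      [Ax] p0 ⊢ p0
      [Ax] p0 ⊢ p0
    [→L] p0, (p0 → p0) ⊢ p0
      [Ax] p0 ⊢ p0
      [Ax] p0 ⊢ p0
  [Ax] p1 ⊢ p1

Result: YES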